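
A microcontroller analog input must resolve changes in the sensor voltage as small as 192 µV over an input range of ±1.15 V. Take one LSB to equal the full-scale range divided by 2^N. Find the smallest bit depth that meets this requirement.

Full-scale range = 1.15 V − (-1.15 V) = 2.3 V.
Need 2^N ≥ 2.3 V / 192 µV = 11980 → N_min = 14.

14 bits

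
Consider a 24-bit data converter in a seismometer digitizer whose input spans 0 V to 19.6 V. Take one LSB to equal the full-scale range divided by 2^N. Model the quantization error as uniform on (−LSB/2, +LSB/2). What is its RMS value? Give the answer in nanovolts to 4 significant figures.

337.2 nV

V_FS = 19.6 V.
LSB = 19.6 V ÷ 2^24 = 19.6/16777216 V = 1.16825 µV.
σ_q = LSB/√12 = 1.16825 µV/3.4641 = 337.2 nV.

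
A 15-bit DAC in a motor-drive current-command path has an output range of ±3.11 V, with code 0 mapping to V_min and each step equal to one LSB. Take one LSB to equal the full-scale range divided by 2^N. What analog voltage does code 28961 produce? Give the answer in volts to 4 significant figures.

Range = 3.11 − (-3.11) = 6.22 V. LSB = 6.22 V / 2^15.
V_out = V_min + code × LSB = -3.11 V + 28961 × 6.22 V / 32768
      = -3.11 V + 5.49736 V = 2.38736 V.

2.387 V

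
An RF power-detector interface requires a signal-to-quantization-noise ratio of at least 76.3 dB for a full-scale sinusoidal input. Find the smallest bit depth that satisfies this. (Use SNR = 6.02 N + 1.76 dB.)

13 bits

6.02 N + 1.76 ≥ 76.3 gives N ≥ 12.382, so the minimum integer is 13.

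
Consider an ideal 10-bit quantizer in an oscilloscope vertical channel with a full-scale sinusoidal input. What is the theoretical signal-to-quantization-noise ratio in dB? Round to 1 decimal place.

6.02(10) + 1.76 = 60.20 + 1.76 = 61.96 dB.

62.0 dB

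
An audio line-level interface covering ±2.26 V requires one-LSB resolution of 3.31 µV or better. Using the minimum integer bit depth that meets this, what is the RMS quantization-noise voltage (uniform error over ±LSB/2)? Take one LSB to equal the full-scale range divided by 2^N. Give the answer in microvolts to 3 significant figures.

Range = 2.26 − (-2.26) = 4.52 V.
Levels needed ≥ 4.52/3.31 µV = 1.366e6. 2^21 = 2097152 suffices, so N_min = 21.
LSB = 4.52 V / 2^21 = 2.1553 µV.
σ_q = LSB/√12 = 2.1553 µV/3.4641 = 0.622 µV.

0.622 µV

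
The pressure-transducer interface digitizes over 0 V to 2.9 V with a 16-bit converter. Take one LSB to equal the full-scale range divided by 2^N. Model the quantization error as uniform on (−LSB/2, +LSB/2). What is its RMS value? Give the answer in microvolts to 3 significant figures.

Full-scale range = 2.9 V.
LSB = 2.9 V ÷ 2^16 = 2.9/65536 V = 44.250 µV.
V_rms = LSB/√12 = 44.250 µV / √12 = 12.8 µV.

12.8 µV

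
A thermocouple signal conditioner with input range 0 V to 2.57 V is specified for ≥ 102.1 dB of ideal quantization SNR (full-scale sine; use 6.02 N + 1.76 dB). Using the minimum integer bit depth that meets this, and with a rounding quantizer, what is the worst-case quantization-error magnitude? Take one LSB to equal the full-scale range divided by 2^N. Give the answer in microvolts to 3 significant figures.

V_FS = 2.57 V.
6.02 N + 1.76 ≥ 102.1 gives N ≥ 16.668, so the minimum integer is 17.
LSB = 2.57 V / 2^17 = 19.608 µV.
|e|_max = LSB/2 = 9.80 µV.

9.80 µV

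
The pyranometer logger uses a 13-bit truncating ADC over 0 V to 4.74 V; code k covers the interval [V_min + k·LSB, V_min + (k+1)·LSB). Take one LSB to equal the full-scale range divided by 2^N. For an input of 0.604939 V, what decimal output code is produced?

1045

V_FS = 4.74 V. LSB = 4.74 V / 2^13 ≈ 0.5786 mV.
V_in − V_min = 0.604939 − (0) = 0.604939 V.
Divide by LSB: 0.604939 × 8192/4.74 = 1045.4980.
Truncating gives code 1045.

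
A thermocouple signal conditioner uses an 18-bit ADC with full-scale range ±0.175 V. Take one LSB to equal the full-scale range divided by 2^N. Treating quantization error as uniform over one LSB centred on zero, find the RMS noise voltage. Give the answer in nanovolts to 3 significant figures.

385 nV

Span: 0.175 V − (-0.175 V) = 0.35 V.
LSB = 0.35 V ÷ 2^18 = 0.35/262144 V = 1.3351 µV.
σ_q = LSB/√12 = 1.3351 µV/3.4641 = 385 nV.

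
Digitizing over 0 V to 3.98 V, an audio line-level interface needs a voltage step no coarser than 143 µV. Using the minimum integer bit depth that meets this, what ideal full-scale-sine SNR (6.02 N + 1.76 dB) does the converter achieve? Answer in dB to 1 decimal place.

Range is 3.98 V.
3.98 V / 143 µV = 27830. Since 2^14 = 16384 and 2^15 = 32768, N = 15.
Ideal SNR at N = 15: 6.02·15 + 1.76 = 92.1 dB.

92.1 dB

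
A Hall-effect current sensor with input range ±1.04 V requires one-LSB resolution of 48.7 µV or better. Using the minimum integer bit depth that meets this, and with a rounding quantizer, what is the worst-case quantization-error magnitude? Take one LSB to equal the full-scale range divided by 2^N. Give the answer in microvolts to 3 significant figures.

15.9 µV

The full-scale span is 1.04 − (-1.04) = 2.08 V.
Required number of levels: 2.08/48.7 µV = 42710; smallest N with 2^N ≥ that is 16.
LSB = 2.08 V / 2^16 = 31.738 µV.
Max error for round-to-nearest is LSB/2 = 15.9 µV.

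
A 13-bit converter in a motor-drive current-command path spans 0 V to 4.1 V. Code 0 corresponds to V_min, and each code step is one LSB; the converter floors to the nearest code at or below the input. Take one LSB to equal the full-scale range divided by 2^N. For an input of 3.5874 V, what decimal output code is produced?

7167

Span = 4.1 V. LSB = 4.1 V / 2^13 ≈ 0.5005 mV.
V_in − V_min = 3.5874 − (0) = 3.5874 V.
Divide by LSB: 3.5874 × 8192/4.1 = 7167.8002.
Truncating gives code 7167.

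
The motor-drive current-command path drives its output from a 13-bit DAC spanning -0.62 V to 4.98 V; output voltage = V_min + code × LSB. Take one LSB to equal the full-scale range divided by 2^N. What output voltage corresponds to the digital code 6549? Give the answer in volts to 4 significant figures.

3.857 V

Range = 4.98 − (-0.62) = 5.6 V. LSB = 5.6 V / 2^13.
Output = V_min + (6549/8192) × range = -0.62 + 0.799438 × 5.6 V
      = -0.62 + 4.47686 = 3.85686 V.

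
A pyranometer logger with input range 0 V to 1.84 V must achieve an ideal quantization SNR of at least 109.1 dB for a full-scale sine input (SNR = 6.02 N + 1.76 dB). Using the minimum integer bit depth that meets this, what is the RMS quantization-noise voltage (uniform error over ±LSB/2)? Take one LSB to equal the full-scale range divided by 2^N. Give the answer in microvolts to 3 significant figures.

2.03 µV

Range is 1.84 V.
Required N = ⌈(109.1 − 1.76)/6.02⌉ = ⌈17.831⌉ = 18.
Step size = 1.84/262144 V = 7.0190 µV.
RMS noise = LSB/√12 = 2.03 µV.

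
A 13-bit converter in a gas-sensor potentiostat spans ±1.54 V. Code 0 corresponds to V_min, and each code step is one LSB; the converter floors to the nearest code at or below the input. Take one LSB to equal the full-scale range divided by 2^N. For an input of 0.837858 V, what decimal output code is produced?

6324

Span: 1.54 V − (-1.54 V) = 3.08 V. LSB = 3.08 V / 2^13 ≈ 376.0 µV.
(V_in − V_min) × 2^13/range = (0.837858 − (-1.54)) × 8192/3.08 = 6324.485.
Floor → code = 6324.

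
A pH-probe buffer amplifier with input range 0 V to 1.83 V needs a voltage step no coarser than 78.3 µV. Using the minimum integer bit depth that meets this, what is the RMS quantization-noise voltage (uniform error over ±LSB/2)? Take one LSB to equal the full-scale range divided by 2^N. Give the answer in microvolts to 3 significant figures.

16.1 µV

Range is 1.83 V.
Levels needed ≥ 1.83/78.3 µV = 23370. 2^15 = 32768 suffices, so N_min = 15.
Step size = 1.83/32768 V = 55.847 µV.
V_rms = LSB/√12 = 16.1 µV.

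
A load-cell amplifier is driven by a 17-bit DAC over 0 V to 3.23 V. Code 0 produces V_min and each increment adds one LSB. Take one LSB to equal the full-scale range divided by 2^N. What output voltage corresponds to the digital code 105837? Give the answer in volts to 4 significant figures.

2.608 V

Range is 3.23 V. LSB = 3.23 V / 2^17.
V_out = V_min + code × LSB = 0 V + 105837 × 3.23 V / 131072
      = 0 + 2.60814 = 2.60814 V.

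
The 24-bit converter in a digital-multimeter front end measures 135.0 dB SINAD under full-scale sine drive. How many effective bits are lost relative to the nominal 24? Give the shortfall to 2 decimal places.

Effective bits = (135.0 − 1.76)/6.02 = 22.1329.
Lost resolution: 24 − 22.1329 = 1.8671 bits.

1.87 bits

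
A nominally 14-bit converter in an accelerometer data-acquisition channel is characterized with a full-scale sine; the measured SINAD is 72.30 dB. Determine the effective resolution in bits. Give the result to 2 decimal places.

11.72 bits

ENOB = (72.30 − 1.76)/6.02 = 11.7176 bits.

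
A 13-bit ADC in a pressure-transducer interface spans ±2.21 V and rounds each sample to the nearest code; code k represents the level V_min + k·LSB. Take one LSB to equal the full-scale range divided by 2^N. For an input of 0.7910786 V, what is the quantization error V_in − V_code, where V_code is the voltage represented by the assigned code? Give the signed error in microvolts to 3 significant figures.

Full-scale range = 2.21 V − (-2.21 V) = 4.42 V. LSB = 4.42 V / 2^13 ≈ 0.5396 mV.
(V_in − V_min)/LSB = (0.7910786 − (-2.21)) × 8192/4.42 = 5562.1801 → nearest code k = 5562.
Reconstructed level: -2.21 + 5562 × 4.42/8192 V = 0.7909814453 V.
V_in − V_code = 0.7910786 − (0.7909814453) = +97.2 µV.

+97.2 µV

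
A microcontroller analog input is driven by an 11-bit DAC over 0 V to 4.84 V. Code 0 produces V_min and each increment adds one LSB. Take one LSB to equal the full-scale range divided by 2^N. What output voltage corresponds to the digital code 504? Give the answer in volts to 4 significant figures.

1.191 V

Span = 4.84 V. LSB = 4.84 V / 2^11.
V_out = 0 + 504 × (4.84/2048) V
      = 0 + 1.19109 = 1.19109 V.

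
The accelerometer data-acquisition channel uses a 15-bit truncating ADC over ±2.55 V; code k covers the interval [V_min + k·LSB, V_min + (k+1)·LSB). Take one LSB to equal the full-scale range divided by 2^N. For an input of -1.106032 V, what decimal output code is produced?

9277

Full-scale range = 2.55 V − (-2.55 V) = 5.1 V. LSB = 5.1 V / 2^15 ≈ 155.6 µV.
(V_in − V_min) × 2^15/range = (-1.106032 − (-2.55)) × 32768/5.1 = 9277.636.
Floor → code = 9277.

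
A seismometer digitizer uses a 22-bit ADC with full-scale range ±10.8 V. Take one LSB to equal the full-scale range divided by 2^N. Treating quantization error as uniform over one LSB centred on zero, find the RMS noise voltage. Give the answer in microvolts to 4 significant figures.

1.487 µV

Full-scale range = 10.8 V − (-10.8 V) = 21.6 V.
One LSB is 21.6 V / 4194304 = 5.14984 µV.
RMS of a uniform error over width LSB is LSB/√12 = 1.487 µV.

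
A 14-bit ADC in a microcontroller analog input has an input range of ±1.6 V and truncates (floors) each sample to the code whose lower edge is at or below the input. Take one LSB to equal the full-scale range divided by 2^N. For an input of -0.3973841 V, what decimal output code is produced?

6157

Full-scale range = 1.6 V − (-1.6 V) = 3.2 V. LSB = 3.2 V / 2^14 ≈ 195.3 µV.
code = ⌊(V_in − V_min)/LSB⌋ = ⌊(V_in − V_min) × 2^14 / range⌋
     = ⌊(-0.3973841 − (-1.6)) × 16384 / 3.2⌋ = ⌊1.2026159 × 16384/3.2⌋
     = ⌊6157.393⌋ = 6157.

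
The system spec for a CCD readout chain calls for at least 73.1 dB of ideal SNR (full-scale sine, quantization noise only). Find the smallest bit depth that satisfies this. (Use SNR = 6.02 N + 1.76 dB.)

12 bits

Required N = ⌈(73.1 − 1.76)/6.02⌉ = ⌈11.850⌉ = 12.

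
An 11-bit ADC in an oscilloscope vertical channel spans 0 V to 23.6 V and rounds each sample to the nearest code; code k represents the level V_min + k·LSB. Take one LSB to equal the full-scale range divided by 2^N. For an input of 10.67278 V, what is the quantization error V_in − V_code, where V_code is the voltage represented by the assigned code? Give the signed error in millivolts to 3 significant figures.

Range is 23.6 V. LSB = 23.6 V / 2^11 ≈ 11.52 mV.
Position in LSBs: (10.67278 − (0)) × 2048/23.6 = 926.1802; rounding gives k = 926.
V_code = 0 + (926/2048) × 23.6 = 10.67070313 V.
V_in − V_code = 10.67278 − (10.67070313) = +2.08 mV.

+2.08 mV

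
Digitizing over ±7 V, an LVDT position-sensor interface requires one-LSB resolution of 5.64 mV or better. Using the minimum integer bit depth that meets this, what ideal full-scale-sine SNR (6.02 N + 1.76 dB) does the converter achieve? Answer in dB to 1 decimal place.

Range = 7 − (-7) = 14 V.
14 V / 5.64 mV = 2482. Since 2^11 = 2048 and 2^12 = 4096, N = 12.
Ideal SNR at N = 12: 6.02·12 + 1.76 = 74.0 dB.

74.0 dB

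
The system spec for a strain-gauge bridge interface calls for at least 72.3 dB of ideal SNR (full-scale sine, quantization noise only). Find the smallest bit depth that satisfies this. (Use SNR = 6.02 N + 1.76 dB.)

12 bits

Solving 6.02 N ≥ 72.3 − 1.76: N ≥ 11.718. Round up → N = 12.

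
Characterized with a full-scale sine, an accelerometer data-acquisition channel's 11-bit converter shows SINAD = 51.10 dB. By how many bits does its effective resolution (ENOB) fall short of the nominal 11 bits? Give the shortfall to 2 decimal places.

ENOB = (SINAD − 1.76)/6.02 = (51.10 − 1.76)/6.02 = 8.1960 bits.
11 − 8.1960 = 2.80 bits below nominal.

2.80 bits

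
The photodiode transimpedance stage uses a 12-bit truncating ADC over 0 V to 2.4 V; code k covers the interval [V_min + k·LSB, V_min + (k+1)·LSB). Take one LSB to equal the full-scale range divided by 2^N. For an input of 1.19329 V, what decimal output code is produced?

Span = 2.4 V. LSB = 2.4 V / 2^12 ≈ 0.5859 mV.
V_in − V_min = 1.19329 − (0) = 1.19329 V.
Divide by LSB: 1.19329 × 4096/2.4 = 2036.5483.
Truncating gives code 2036.

2036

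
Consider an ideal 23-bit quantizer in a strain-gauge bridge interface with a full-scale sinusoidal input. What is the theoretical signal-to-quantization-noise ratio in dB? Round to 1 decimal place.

SNR = 6.02·23 + 1.76 = 140.22 dB.

140.2 dB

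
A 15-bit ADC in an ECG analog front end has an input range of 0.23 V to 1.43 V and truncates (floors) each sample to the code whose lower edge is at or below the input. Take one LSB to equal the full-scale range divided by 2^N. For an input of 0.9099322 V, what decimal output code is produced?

The full-scale span is 1.43 − (0.23) = 1.2 V. LSB = 1.2 V / 2^15 ≈ 36.62 µV.
(V_in − V_min) × 2^15/range = (0.9099322 − (0.23)) × 32768/1.2 = 18566.682.
Floor → code = 18566.

18566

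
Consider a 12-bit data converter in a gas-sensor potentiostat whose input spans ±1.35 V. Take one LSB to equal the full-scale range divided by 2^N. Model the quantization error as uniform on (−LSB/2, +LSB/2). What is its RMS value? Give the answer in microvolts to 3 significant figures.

190 µV

The full-scale span is 1.35 − (-1.35) = 2.7 V.
One LSB is 2.7 V / 4096 = 0.65918 mV.
V_rms = LSB/√12 = 0.65918 mV / √12 = 190 µV.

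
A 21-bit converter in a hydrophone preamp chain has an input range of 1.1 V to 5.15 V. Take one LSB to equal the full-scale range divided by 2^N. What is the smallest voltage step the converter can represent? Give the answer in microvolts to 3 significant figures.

The full-scale span is 5.15 − (1.1) = 4.05 V.
Number of codes = 2^21 = 2097152.
LSB = 4.05 V / 2^21 = 1.93 µV.

1.93 µV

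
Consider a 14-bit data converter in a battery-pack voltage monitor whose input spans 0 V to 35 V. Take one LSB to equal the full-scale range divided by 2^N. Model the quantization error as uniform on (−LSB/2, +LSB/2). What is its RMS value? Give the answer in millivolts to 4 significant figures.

0.6167 mV

Range is 35 V.
LSB = 35 V / 2^14 = 2.13623 mV.
σ_q = LSB/√12 = 2.13623 mV/3.4641 = 0.6167 mV.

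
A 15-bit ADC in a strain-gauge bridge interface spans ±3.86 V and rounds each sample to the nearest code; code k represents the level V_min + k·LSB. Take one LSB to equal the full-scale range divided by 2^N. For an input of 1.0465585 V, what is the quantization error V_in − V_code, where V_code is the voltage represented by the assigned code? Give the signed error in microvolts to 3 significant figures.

Range = 3.86 − (-3.86) = 7.72 V. LSB = 7.72 V / 2^15 ≈ 235.6 µV.
(V_in − V_min)/LSB = (1.0465585 − (-3.86)) × 32768/7.72 = 20826.1799 → nearest code k = 20826.
V_code = V_min + k × range/2^15 = -3.86 + 20826 × 7.72/32768 = 1.0465161133 V.
Error = V_in − V_code = 1.0465585 − (1.0465161133) = +42.4 µV.

+42.4 µV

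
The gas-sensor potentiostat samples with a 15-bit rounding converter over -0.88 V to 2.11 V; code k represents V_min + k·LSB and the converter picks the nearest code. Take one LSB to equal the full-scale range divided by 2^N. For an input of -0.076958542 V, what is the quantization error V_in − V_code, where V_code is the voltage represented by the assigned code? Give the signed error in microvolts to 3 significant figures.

−28.3 µV

Full-scale range = 2.11 V − (-0.88 V) = 2.99 V. LSB = 2.99 V / 2^15 ≈ 91.25 µV.
(V_in − V_min)/LSB = (-0.076958542 − (-0.88)) × 32768/2.99 = 8800.6898 → nearest code k = 8801.
V_code = V_min + k × range/2^15 = -0.88 + 8801 × 2.99/32768 = -0.076930236816 V.
Error = V_in − V_code = -0.076958542 − (-0.076930236816) = −28.3 µV.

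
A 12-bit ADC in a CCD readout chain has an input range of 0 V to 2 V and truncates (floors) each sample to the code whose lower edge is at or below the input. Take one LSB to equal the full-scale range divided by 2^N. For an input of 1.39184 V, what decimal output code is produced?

2850

Full-scale range = 2 V. LSB = 2 V / 2^12 ≈ 488.3 µV.
V_in − V_min = 1.39184 − (0) = 1.39184 V.
Divide by LSB: 1.39184 × 4096/2 = 2850.4883.
Truncating gives code 2850.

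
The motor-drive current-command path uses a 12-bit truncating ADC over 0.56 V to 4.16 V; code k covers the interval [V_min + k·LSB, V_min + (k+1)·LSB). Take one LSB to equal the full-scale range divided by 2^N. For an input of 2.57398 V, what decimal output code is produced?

2291

Range = 4.16 − (0.56) = 3.6 V. LSB = 3.6 V / 2^12 ≈ 0.8789 mV.
(V_in − V_min) × 2^12/range = (2.57398 − (0.56)) × 4096/3.6 = 2291.462.
Floor → code = 2291.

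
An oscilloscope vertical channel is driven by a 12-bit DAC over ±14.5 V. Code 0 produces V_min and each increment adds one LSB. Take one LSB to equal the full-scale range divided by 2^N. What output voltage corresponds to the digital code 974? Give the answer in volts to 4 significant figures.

Span: 14.5 V − (-14.5 V) = 29 V. LSB = 29 V / 2^12.
V_out = -14.5 + 974 × (29/4096) V
      = -14.5 + 6.89600 = -7.60400 V.

-7.604 V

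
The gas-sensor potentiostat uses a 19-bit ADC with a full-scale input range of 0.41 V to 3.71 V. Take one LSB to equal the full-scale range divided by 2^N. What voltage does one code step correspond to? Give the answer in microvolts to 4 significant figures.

The full-scale span is 3.71 − (0.41) = 3.3 V.
There are 2^19 = 524288 steps.
Step size = 3.3/524288 V = 6.294 µV.

6.294 µV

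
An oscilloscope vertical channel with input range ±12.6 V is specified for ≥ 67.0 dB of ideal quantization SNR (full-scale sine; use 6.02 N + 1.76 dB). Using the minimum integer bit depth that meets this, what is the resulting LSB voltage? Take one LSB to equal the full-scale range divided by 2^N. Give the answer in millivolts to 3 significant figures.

12.3 mV

The full-scale span is 12.6 − (-12.6) = 25.2 V.
6.02 N + 1.76 ≥ 67.0 gives N ≥ 10.837, so the minimum integer is 11.
LSB = 25.2 V ÷ 2^11 = 25.2/2048 V = 12.3 mV.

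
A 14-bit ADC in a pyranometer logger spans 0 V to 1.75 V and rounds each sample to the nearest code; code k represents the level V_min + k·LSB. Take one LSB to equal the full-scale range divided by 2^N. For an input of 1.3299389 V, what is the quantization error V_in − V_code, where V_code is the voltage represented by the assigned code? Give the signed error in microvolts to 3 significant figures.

+28.6 µV

Span = 1.75 V. LSB = 1.75 V / 2^14 ≈ 106.8 µV.
(V_in − V_min)/LSB = (1.3299389 − (0)) × 16384/1.75 = 12451.2680 → nearest code k = 12451.
Reconstructed level: 0 + 12451 × 1.75/16384 V = 1.3299102783 V.
V_in − V_code = 1.3299389 − (1.3299102783) = +28.6 µV.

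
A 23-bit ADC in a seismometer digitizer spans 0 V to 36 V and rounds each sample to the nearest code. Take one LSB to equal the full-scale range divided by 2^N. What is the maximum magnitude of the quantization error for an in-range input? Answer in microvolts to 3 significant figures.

2.15 µV

Full-scale range = 36 V.
LSB = 36 V / 2^23 = 4.2915 µV.
|e|_max = LSB/2 = 2.15 µV.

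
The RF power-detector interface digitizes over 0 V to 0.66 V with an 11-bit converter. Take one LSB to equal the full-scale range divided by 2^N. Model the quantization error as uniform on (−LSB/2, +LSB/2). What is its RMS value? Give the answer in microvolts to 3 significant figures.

93.0 µV

Full-scale range = 0.66 V.
One LSB is 0.66 V / 2048 = 322.27 µV.
RMS of a uniform error over width LSB is LSB/√12 = 93.0 µV.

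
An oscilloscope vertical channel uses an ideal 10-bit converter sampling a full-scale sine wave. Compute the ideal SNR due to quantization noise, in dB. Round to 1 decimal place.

For an ideal N-bit converter with full-scale sine input, SNR = 6.02 N + 1.76 dB. SNR = 6.02 × 10 + 1.76 = 60.20 + 1.76 = 61.96 dB.

62.0 dB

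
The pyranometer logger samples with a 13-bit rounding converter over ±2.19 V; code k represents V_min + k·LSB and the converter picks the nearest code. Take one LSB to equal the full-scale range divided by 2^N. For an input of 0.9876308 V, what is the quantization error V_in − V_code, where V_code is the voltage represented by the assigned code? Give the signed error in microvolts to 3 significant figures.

Span: 2.19 V − (-2.19 V) = 4.38 V. LSB = 4.38 V / 2^13 ≈ 0.5347 mV.
(0.9876308 − (-2.19)) / LSB = 3.1776308 × 8192/4.38 = 5943.1853. Nearest integer: k = 5943.
Reconstructed level: -2.19 + 5943 × 4.38/8192 V = 0.9875317383 V.
Error = V_in − V_code = 0.9876308 − (0.9875317383) = +99.1 µV.

+99.1 µV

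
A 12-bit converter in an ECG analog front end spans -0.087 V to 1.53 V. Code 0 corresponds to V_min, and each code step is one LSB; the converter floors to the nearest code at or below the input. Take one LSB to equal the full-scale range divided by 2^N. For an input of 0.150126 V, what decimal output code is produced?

Full-scale range = 1.53 V − (-0.087 V) = 1.617 V. LSB = 1.617 V / 2^12 ≈ 394.8 µV.
V_in − V_min = 0.150126 − (-0.087) = 0.237126 V.
Divide by LSB: 0.237126 × 4096/1.617 = 600.6605.
Truncating gives code 600.

600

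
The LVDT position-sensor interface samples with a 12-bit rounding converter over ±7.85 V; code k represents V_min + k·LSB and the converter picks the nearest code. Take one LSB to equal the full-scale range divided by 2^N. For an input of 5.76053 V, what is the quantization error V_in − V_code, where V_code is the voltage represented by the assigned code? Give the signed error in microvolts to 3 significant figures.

Full-scale range = 7.85 V − (-7.85 V) = 15.7 V. LSB = 15.7 V / 2^12 ≈ 3.833 mV.
Position in LSBs: (5.76053 − (-7.85)) × 4096/15.7 = 3550.8746; rounding gives k = 3551.
Reconstructed level: -7.85 + 3551 × 15.7/4096 V = 5.761010742 V.
e = 5.76053 − (5.761010742) = −481 µV.

−481 µV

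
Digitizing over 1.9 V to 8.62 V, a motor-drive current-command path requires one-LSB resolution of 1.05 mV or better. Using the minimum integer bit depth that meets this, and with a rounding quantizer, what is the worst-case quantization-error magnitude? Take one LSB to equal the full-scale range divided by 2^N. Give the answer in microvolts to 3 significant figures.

The full-scale span is 8.62 − (1.9) = 6.72 V.
Need 2^N ≥ 6.72 V / 1.05 mV = 6400 → N_min = 13.
LSB = 6.72 V ÷ 2^13 = 6.72/8192 V = 0.82031 mV.
Half an LSB is 410 µV.

410 µV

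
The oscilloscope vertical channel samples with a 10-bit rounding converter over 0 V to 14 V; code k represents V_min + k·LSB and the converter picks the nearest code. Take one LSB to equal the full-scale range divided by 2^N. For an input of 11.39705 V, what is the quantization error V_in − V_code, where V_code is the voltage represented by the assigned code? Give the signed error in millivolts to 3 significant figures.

−5.29 mV

Span = 14 V. LSB = 14 V / 2^10 ≈ 13.67 mV.
(V_in − V_min)/LSB = (11.39705 − (0)) × 1024/14 = 833.6128 → nearest code k = 834.
Reconstructed level: 0 + 834 × 14/1024 V = 11.40234375 V.
e = 11.39705 − (11.40234375) = −5.29 mV.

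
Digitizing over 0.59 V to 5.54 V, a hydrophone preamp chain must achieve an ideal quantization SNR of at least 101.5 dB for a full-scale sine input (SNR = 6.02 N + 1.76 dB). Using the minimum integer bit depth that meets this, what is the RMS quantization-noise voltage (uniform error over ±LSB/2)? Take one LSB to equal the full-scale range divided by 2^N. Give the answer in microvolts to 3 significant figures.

10.9 µV

Range = 5.54 − (0.59) = 4.95 V.
6.02 N + 1.76 ≥ 101.5 gives N ≥ 16.568, so the minimum integer is 17.
One LSB is 4.95 V / 131072 = 37.766 µV.
RMS noise = LSB/√12 = 10.9 µV.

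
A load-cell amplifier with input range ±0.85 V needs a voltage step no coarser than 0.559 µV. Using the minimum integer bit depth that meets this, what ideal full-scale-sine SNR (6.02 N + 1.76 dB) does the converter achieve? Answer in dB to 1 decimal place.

134.2 dB

Span: 0.85 V − (-0.85 V) = 1.7 V.
Need 2^N ≥ 1.7 V / 0.559 µV = 3.041e6 → N_min = 22.
Ideal SNR at N = 22: 6.02·22 + 1.76 = 134.2 dB.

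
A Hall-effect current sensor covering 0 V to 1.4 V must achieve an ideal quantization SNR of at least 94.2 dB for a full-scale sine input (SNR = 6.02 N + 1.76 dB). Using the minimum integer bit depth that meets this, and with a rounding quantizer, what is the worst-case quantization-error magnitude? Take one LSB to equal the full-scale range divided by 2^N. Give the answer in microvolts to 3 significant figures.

Full-scale range = 1.4 V.
6.02 N + 1.76 ≥ 94.2 gives N ≥ 15.355, so the minimum integer is 16.
One LSB is 1.4 V / 65536 = 21.362 µV.
|e|_max = LSB/2 = 10.7 µV.

10.7 µV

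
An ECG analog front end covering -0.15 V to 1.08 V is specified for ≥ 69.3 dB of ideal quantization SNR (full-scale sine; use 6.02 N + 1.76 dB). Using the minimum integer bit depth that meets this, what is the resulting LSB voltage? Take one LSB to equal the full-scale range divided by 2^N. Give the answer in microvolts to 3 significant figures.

Span: 1.08 V − (-0.15 V) = 1.23 V.
N ≥ (69.3 − 1.76)/6.02 = 11.219 → N_min = 12.
LSB = 1.23 V ÷ 2^12 = 1.23/4096 V = 300 µV.

300 µV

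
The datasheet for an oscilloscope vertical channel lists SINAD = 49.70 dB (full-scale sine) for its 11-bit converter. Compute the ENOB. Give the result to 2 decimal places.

Inverting SNR = 6.02 N + 1.76: N_eff = (49.70 − 1.76)/6.02 = 7.9635.

7.96 bits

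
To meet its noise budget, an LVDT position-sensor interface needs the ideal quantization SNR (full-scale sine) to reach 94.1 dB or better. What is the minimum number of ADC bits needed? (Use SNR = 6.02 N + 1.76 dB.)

16 bits

Solving 6.02 N ≥ 94.1 − 1.76: N ≥ 15.339. Round up → N = 16.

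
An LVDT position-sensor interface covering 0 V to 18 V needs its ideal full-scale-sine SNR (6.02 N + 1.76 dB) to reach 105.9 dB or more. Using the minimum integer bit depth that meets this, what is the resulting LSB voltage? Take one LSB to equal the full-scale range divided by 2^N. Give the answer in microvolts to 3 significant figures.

Span = 18 V.
Solving 6.02 N ≥ 105.9 − 1.76: N ≥ 17.299. Round up → N = 18.
LSB = 18 V ÷ 2^18 = 18/262144 V = 68.7 µV.

68.7 µV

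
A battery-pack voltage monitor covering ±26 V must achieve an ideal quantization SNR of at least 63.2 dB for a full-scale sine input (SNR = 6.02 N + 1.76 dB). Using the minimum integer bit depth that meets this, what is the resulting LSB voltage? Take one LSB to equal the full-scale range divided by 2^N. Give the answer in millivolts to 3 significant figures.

Span: 26 V − (-26 V) = 52 V.
N ≥ (63.2 − 1.76)/6.02 = 10.206 → N_min = 11.
Step size = 52/2048 V = 25.4 mV.

25.4 mV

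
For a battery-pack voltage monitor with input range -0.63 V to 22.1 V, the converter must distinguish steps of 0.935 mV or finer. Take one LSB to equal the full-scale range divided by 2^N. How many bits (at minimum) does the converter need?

15 bits

Full-scale range = 22.1 V − (-0.63 V) = 22.73 V.
Levels needed ≥ 22.73/0.935 mV = 24310. 2^15 = 32768 suffices, so N_min = 15.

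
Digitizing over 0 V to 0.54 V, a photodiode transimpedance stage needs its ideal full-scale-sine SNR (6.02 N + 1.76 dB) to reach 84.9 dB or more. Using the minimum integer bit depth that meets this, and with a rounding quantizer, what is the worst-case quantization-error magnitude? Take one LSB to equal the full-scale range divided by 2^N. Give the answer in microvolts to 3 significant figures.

16.5 µV

Full-scale range = 0.54 V.
Required N = ⌈(84.9 − 1.76)/6.02⌉ = ⌈13.811⌉ = 14.
Step size = 0.54/16384 V = 32.959 µV.
Half an LSB is 16.5 µV.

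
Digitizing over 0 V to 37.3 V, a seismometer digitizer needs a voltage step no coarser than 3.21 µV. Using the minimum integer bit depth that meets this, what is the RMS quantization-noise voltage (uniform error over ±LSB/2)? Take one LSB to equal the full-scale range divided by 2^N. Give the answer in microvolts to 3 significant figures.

0.642 µV

Range is 37.3 V.
Levels needed ≥ 37.3/3.21 µV = 1.162e7. 2^24 = 16777216 suffices, so N_min = 24.
LSB = 37.3 V / 2^24 = 2.2233 µV.
RMS noise = LSB/√12 = 0.642 µV.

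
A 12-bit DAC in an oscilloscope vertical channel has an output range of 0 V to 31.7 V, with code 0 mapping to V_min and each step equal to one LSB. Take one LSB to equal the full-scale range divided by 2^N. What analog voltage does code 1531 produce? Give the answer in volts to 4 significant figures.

Full-scale range = 31.7 V. LSB = 31.7 V / 2^12.
Output = V_min + (1531/4096) × range = 0 + 0.373779 × 31.7 V
      = 0 V + 11.8488 V = 11.8488 V.

11.85 V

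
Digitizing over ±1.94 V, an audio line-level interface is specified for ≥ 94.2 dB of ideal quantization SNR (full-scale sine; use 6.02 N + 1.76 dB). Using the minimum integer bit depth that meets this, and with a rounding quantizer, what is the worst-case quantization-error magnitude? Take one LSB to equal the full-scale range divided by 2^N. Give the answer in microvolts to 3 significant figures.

Full-scale range = 1.94 V − (-1.94 V) = 3.88 V.
Required N = ⌈(94.2 − 1.76)/6.02⌉ = ⌈15.355⌉ = 16.
One LSB is 3.88 V / 65536 = 59.204 µV.
Half an LSB is 29.6 µV.

29.6 µV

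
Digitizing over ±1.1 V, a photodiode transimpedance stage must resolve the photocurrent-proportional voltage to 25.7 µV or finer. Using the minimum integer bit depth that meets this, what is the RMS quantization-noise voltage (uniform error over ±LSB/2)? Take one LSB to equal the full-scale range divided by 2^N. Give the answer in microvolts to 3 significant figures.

4.85 µV

Span: 1.1 V − (-1.1 V) = 2.2 V.
2.2 V / 25.7 µV = 85600. Since 2^16 = 65536 and 2^17 = 131072, N = 17.
One LSB is 2.2 V / 131072 = 16.785 µV.
V_rms = LSB/√12 = 4.85 µV.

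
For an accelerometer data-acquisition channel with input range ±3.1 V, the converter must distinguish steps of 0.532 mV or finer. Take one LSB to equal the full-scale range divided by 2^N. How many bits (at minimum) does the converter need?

The full-scale span is 3.1 − (-3.1) = 6.2 V.
6.2 V / 0.532 mV = 11650. Since 2^13 = 8192 and 2^14 = 16384, N = 14.

14 bits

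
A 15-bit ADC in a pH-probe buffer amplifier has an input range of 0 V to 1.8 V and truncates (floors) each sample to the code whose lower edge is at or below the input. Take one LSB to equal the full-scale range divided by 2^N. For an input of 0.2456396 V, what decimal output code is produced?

Span = 1.8 V. LSB = 1.8 V / 2^15 ≈ 54.93 µV.
code = ⌊(V_in − V_min)/LSB⌋ = ⌊(V_in − V_min) × 2^15 / range⌋
     = ⌊(0.2456396 − (0)) × 32768 / 1.8⌋ = ⌊0.2456396 × 32768/1.8⌋
     = ⌊4471.732⌋ = 4471.

4471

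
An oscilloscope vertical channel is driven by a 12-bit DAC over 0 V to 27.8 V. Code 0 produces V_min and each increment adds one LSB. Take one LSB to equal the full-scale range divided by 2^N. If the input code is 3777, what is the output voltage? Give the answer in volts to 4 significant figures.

Range is 27.8 V. LSB = 27.8 V / 2^12.
V_out = 0 + 3777 × (27.8/4096) V
      = 0 + 25.6349 = 25.6349 V.

25.63 V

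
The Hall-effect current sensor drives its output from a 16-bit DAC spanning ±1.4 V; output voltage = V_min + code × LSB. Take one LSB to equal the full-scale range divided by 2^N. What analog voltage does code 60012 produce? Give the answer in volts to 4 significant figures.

1.164 V

Span: 1.4 V − (-1.4 V) = 2.8 V. LSB = 2.8 V / 2^16.
V_out = V_min + code × LSB = -1.4 V + 60012 × 2.8 V / 65536
      = -1.4 V + 2.56399 V = 1.16399 V.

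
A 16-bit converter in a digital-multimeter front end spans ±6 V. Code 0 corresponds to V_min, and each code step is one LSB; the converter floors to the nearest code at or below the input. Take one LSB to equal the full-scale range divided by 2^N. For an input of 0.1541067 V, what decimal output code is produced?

33609

Full-scale range = 6 V − (-6 V) = 12 V. LSB = 12 V / 2^16 ≈ 183.1 µV.
code = ⌊(V_in − V_min)/LSB⌋ = ⌊(V_in − V_min) × 2^16 / range⌋
     = ⌊(0.1541067 − (-6)) × 65536 / 12⌋ = ⌊6.1541067 × 65536/12⌋
     = ⌊33609.628⌋ = 33609.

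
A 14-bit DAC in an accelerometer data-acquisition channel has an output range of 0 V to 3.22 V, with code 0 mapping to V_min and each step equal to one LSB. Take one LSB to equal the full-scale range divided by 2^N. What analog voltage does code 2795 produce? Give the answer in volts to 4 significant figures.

0.5493 V

V_FS = 3.22 V. LSB = 3.22 V / 2^14.
V_out = V_min + code × LSB = 0 V + 2795 × 3.22 V / 16384
      = 0 + 0.549310 = 0.549310 V.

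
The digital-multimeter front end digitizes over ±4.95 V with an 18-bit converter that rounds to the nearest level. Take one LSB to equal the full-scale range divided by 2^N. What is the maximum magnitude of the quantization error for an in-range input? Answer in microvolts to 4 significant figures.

The full-scale span is 4.95 − (-4.95) = 9.9 V.
LSB = 9.9 V / 2^18 = 37.7655 µV.
Worst-case error for round-to-nearest is half an LSB: 18.88 µV.

18.88 µV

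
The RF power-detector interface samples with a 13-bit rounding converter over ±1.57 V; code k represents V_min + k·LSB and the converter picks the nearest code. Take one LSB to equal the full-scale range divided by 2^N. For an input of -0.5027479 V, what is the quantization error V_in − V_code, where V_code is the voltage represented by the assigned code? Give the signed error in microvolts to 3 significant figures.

+143 µV

The full-scale span is 1.57 − (-1.57) = 3.14 V. LSB = 3.14 V / 2^13 ≈ 383.3 µV.
Position in LSBs: (-0.5027479 − (-1.57)) × 8192/3.14 = 2784.3724; rounding gives k = 2784.
Reconstructed level: -1.57 + 2784 × 3.14/8192 V = -0.5028906250 V.
e = -0.5027479 − (-0.5028906250) = +143 µV.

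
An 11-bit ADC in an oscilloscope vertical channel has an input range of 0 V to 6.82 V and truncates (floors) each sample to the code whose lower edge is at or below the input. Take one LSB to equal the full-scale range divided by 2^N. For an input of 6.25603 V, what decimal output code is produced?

Span = 6.82 V. LSB = 6.82 V / 2^11 ≈ 3.330 mV.
V_in − V_min = 6.25603 − (0) = 6.25603 V.
Divide by LSB: 6.25603 × 2048/6.82 = 1878.6436.
Truncating gives code 1878.

1878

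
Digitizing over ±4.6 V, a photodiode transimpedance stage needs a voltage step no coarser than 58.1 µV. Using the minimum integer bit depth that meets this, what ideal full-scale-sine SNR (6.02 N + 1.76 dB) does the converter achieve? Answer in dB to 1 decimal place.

110.1 dB

Full-scale range = 4.6 V − (-4.6 V) = 9.2 V.
Required number of levels: 9.2/58.1 µV = 158350; smallest N with 2^N ≥ that is 18.
6.02(18) + 1.76 = 110.12 dB.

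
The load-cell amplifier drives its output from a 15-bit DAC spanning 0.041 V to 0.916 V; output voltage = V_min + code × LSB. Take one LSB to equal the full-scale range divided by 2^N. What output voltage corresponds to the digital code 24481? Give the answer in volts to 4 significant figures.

Full-scale range = 0.916 V − (0.041 V) = 0.875 V. LSB = 0.875 V / 2^15.
V_out = 0.041 + 24481 × (0.875/32768) V
      = 0.041 + 0.653713 = 0.694713 V.

0.6947 V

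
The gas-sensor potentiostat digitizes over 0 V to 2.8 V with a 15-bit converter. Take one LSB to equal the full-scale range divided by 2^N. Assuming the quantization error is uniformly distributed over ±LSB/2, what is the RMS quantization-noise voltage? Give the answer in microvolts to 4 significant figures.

24.67 µV

V_FS = 2.8 V.
LSB = 2.8 V ÷ 2^15 = 2.8/32768 V = 85.4492 µV.
σ_q = LSB/√12 = 85.4492 µV/3.4641 = 24.67 µV.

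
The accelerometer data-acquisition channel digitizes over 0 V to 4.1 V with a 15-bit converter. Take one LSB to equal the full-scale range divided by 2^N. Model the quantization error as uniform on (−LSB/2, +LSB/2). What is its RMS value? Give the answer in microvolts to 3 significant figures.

36.1 µV

V_FS = 4.1 V.
One LSB is 4.1 V / 32768 = 125.12 µV.
RMS of a uniform error over width LSB is LSB/√12 = 36.1 µV.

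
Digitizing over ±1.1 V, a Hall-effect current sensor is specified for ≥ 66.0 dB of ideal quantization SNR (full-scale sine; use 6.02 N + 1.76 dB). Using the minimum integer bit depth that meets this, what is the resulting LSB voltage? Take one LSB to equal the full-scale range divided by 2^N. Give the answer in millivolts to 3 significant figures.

The full-scale span is 1.1 − (-1.1) = 2.2 V.
N ≥ (66.0 − 1.76)/6.02 = 10.671 → N_min = 11.
One LSB is 2.2 V / 2048 = 1.07 mV.

1.07 mV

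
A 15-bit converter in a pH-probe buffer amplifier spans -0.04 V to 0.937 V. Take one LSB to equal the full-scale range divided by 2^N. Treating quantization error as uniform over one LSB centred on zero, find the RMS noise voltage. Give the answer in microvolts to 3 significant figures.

8.61 µV

Span: 0.937 V − (-0.04 V) = 0.977 V.
Step size = 0.977/32768 V = 29.816 µV.
For a uniform distribution on [−LSB/2, +LSB/2], V_rms = LSB/√12 = 29.816 µV/3.4641 = 8.61 µV.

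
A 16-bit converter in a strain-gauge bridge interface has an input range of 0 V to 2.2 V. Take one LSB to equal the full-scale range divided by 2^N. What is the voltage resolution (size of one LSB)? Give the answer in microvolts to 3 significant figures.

33.6 µV

Span = 2.2 V.
There are 2^16 = 65536 steps.
Step size = 2.2/65536 V = 33.6 µV.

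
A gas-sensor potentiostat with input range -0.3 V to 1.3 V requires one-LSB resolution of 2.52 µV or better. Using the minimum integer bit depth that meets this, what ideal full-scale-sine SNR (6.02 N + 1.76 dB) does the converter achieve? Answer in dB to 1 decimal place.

122.2 dB

Span: 1.3 V − (-0.3 V) = 1.6 V.
Need 2^N ≥ 1.6 V / 2.52 µV = 634900 → N_min = 20.
Ideal SNR at N = 20: 6.02·20 + 1.76 = 122.2 dB.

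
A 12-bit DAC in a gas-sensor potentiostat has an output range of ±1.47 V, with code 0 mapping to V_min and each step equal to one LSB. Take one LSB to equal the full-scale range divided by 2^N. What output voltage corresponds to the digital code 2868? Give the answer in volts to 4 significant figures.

Range = 1.47 − (-1.47) = 2.94 V. LSB = 2.94 V / 2^12.
Output = V_min + (2868/4096) × range = -1.47 + 0.700195 × 2.94 V
      = -1.47 + 2.05857 = 0.588574 V.

0.5886 V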